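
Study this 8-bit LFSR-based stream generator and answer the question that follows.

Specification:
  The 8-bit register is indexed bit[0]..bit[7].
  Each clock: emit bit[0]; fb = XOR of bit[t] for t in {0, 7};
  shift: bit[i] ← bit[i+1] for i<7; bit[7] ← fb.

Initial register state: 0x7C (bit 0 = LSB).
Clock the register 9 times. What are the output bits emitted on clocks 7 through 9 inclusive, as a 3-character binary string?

reg_0 = 0x7C
clock 1: out=0, reg = 0x3E
clock 2: out=0, reg = 0x1F
clock 3: out=1, reg = 0x8F
clock 4: out=1, reg = 0x47
clock 5: out=1, reg = 0xA3
clock 6: out=1, reg = 0x51
clock 7: out=1, reg = 0xA8
clock 8: out=0, reg = 0xD4
clock 9: out=0, reg = 0xEA

100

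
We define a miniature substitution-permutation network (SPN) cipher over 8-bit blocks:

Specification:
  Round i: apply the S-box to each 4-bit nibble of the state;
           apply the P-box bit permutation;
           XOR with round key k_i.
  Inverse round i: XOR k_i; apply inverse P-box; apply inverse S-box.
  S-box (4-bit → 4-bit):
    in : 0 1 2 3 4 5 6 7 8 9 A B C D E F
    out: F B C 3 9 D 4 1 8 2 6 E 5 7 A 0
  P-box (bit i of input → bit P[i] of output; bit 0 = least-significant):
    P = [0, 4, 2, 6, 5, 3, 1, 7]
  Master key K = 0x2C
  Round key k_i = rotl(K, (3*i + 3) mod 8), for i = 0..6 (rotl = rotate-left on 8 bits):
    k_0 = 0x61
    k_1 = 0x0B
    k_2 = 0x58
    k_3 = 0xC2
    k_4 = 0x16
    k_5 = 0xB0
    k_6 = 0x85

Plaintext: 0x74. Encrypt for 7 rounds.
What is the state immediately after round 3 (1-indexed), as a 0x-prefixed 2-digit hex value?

s_0 = plaintext = 0x74
s_1 = Round(s_0, k_0) = 0x00
s_2 = Round(s_1, k_1) = 0xF4
s_3 = Round(s_2, k_2) = 0x19
s_4 = Round(s_3, k_3) = 0x7A
s_5 = Round(s_4, k_4) = 0x22
s_6 = Round(s_5, k_5) = 0x76
s_7 = Round(s_6, k_6) = 0xA1

0x19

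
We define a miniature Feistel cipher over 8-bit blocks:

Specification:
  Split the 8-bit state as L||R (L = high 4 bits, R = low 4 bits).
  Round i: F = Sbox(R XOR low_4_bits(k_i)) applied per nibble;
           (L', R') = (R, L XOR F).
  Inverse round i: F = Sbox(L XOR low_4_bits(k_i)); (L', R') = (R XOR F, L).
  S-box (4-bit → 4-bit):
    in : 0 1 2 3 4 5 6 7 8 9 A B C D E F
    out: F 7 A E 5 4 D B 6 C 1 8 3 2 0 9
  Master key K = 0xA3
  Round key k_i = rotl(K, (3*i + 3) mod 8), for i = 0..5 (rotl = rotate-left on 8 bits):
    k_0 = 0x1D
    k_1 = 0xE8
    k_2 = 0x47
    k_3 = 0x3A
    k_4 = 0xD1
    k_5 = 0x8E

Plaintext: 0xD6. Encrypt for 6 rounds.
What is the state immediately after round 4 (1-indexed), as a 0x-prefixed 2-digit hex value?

0xB3

s_0 = plaintext = 0xD6
s_1 = Round(s_0, k_0) = 0x65
s_2 = Round(s_1, k_1) = 0x54
s_3 = Round(s_2, k_2) = 0x4B
s_4 = Round(s_3, k_3) = 0xB3
s_5 = Round(s_4, k_4) = 0x31
s_6 = Round(s_5, k_5) = 0x1A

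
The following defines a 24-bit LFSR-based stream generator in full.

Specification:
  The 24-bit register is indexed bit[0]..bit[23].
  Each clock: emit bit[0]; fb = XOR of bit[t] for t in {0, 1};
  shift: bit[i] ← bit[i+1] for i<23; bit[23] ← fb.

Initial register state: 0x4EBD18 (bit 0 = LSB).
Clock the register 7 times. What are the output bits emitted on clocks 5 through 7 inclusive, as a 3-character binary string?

100

reg_0 = 0x4EBD18
clock 1: out=0, reg = 0x275E8C
clock 2: out=0, reg = 0x13AF46
clock 3: out=0, reg = 0x89D7A3
clock 4: out=1, reg = 0x44EBD1
clock 5: out=1, reg = 0xA275E8
clock 6: out=0, reg = 0x513AF4
clock 7: out=0, reg = 0x289D7A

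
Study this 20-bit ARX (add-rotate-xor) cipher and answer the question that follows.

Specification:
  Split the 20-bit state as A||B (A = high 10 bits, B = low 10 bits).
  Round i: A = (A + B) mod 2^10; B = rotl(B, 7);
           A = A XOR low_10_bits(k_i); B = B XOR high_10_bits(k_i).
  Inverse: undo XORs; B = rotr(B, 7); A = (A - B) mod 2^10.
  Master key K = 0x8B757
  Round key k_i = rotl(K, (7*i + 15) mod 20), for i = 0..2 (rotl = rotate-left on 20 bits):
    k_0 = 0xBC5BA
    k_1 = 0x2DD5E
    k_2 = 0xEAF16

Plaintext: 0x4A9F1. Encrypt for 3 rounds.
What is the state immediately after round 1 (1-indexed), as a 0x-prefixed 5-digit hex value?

0xA864F

s_0 = plaintext = 0x4A9F1
s_1 = Round(s_0, k_0) = 0xA864F
s_2 = Round(s_1, k_1) = 0x6BB7E
s_3 = Round(s_2, k_2) = 0x8E8C4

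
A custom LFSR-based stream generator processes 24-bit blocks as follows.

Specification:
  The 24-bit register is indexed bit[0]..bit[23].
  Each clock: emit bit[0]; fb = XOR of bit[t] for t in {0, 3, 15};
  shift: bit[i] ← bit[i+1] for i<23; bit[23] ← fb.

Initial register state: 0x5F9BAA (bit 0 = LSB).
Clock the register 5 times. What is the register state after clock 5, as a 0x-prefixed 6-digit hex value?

0x02FCDD

reg_0 = 0x5F9BAA
clock 1: out=0, reg = 0x2FCDD5
clock 2: out=1, reg = 0x17E6EA
clock 3: out=0, reg = 0x0BF375
clock 4: out=1, reg = 0x05F9BA
clock 5: out=0, reg = 0x02FCDD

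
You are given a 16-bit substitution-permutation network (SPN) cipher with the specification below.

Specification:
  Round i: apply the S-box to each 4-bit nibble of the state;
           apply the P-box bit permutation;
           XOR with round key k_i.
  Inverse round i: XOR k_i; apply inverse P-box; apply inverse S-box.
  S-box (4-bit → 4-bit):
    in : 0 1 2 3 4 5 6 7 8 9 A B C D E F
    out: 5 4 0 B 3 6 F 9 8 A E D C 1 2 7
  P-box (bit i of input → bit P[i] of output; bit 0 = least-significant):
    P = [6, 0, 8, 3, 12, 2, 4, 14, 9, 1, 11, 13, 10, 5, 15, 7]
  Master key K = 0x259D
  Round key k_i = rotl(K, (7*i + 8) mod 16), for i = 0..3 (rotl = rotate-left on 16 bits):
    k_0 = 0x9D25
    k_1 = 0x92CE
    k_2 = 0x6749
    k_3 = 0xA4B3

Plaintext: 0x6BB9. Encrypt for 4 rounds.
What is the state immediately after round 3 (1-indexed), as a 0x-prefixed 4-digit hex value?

s_0 = plaintext = 0x6BB9
s_1 = Round(s_0, k_0) = 0x639C
s_2 = Round(s_1, k_1) = 0x7560
s_3 = Round(s_2, k_2) = 0x3A9F
s_4 = Round(s_3, k_3) = 0xC954

0x3A9F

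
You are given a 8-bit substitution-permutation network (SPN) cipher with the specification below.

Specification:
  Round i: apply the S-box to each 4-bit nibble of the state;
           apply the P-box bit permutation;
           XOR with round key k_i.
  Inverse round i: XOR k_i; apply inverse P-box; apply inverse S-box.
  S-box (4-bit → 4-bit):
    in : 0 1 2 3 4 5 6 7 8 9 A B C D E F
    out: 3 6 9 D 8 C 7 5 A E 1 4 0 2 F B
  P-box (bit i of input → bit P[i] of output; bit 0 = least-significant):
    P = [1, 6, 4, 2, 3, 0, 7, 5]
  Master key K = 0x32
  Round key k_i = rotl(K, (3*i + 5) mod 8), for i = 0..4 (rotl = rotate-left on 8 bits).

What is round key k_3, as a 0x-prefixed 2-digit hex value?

0x8C

K = 0x32
k_0 = rotl(K, (3*0+5) mod 8) = rotl(K, 5) = 0x46
k_1 = rotl(K, (3*1+5) mod 8) = rotl(K, 0) = 0x32
k_2 = rotl(K, (3*2+5) mod 8) = rotl(K, 3) = 0x91
k_3 = rotl(K, (3*3+5) mod 8) = rotl(K, 6) = 0x8C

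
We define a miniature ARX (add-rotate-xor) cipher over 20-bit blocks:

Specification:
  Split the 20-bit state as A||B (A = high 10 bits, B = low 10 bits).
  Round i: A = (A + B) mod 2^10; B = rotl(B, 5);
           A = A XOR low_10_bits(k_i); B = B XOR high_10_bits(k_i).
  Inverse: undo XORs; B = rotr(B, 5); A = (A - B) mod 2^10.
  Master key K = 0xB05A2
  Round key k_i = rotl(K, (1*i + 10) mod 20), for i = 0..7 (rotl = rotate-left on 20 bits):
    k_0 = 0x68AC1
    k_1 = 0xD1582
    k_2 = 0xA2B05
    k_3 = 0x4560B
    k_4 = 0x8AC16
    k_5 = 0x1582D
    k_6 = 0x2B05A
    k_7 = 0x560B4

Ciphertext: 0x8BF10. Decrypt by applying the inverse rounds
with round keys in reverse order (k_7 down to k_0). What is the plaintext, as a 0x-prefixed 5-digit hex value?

s_0 = ciphertext = 0x8BF10
s_1 = InvRound(s_0, k_7) = 0x62512
s_2 = InvRound(s_1, k_6) = 0x81BCD
s_3 = InvRound(s_2, k_5) = 0xABF7C
s_4 = InvRound(s_3, k_4) = 0xF3EEA
s_5 = InvRound(s_4, k_3) = 0x717FF
s_6 = InvRound(s_5, k_2) = 0x056AB
s_7 = InvRound(s_6, k_1) = 0xF21CF
s_8 = InvRound(s_7, k_0) = 0xD99A3

0xD99A3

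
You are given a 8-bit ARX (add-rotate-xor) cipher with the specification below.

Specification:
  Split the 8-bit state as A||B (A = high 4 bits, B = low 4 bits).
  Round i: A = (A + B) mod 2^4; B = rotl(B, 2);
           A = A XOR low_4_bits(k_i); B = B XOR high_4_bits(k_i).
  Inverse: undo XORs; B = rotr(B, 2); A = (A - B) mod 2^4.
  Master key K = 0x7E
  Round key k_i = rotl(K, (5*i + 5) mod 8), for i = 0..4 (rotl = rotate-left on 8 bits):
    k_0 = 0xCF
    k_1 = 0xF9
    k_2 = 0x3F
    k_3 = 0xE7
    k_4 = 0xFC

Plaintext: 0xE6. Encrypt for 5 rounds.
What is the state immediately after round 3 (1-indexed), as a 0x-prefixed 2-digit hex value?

s_0 = plaintext = 0xE6
s_1 = Round(s_0, k_0) = 0xB5
s_2 = Round(s_1, k_1) = 0x9A
s_3 = Round(s_2, k_2) = 0xC9
s_4 = Round(s_3, k_3) = 0x28
s_5 = Round(s_4, k_4) = 0x6D

0xC9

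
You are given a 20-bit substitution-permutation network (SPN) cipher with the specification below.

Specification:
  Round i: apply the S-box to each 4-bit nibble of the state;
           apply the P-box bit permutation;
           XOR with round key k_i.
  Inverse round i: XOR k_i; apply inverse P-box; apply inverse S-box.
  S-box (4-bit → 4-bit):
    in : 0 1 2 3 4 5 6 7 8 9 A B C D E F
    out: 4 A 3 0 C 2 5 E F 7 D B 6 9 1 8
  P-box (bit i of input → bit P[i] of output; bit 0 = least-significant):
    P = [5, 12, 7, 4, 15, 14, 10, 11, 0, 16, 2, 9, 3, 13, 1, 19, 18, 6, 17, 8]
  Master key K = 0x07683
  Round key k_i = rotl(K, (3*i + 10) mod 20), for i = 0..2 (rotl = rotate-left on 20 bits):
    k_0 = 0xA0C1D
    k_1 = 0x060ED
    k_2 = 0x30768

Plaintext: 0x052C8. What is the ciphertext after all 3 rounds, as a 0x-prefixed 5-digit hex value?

s_0 = plaintext = 0x052C8
s_1 = Round(s_0, k_0) = 0x978AC
s_2 = Round(s_1, k_1) = 0xFDE2A
s_3 = Round(s_2, k_2) = 0xBC6D1

0xBC6D1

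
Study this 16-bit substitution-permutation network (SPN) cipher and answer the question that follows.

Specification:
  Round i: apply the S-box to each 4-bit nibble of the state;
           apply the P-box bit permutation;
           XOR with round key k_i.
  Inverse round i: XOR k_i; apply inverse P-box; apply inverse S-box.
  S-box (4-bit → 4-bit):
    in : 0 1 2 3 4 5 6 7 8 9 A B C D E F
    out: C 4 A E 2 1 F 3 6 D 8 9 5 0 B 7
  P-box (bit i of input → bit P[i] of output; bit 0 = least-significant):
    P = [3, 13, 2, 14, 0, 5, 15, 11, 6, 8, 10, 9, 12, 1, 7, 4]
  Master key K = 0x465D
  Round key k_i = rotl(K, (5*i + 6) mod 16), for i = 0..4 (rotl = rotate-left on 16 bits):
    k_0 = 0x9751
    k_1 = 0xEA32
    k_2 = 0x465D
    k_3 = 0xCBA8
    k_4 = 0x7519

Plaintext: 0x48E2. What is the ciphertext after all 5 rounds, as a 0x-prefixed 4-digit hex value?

0x6BEA

s_0 = plaintext = 0x48E2
s_1 = Round(s_0, k_0) = 0xFA72
s_2 = Round(s_1, k_1) = 0x9891
s_3 = Round(s_2, k_2) = 0xDBC8
s_4 = Round(s_3, k_3) = 0x69ED
s_5 = Round(s_4, k_4) = 0x6BEA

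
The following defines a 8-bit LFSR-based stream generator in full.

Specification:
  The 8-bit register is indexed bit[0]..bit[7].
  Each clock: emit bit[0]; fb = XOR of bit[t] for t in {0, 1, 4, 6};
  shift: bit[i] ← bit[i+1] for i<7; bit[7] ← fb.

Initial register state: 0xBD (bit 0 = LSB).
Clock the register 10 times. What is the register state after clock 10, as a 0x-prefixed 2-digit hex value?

reg_0 = 0xBD
clock 1: out=1, reg = 0x5E
clock 2: out=0, reg = 0xAF
clock 3: out=1, reg = 0x57
clock 4: out=1, reg = 0x2B
clock 5: out=1, reg = 0x15
clock 6: out=1, reg = 0x0A
clock 7: out=0, reg = 0x85
clock 8: out=1, reg = 0xC2
clock 9: out=0, reg = 0x61
clock 10: out=1, reg = 0x30

0x30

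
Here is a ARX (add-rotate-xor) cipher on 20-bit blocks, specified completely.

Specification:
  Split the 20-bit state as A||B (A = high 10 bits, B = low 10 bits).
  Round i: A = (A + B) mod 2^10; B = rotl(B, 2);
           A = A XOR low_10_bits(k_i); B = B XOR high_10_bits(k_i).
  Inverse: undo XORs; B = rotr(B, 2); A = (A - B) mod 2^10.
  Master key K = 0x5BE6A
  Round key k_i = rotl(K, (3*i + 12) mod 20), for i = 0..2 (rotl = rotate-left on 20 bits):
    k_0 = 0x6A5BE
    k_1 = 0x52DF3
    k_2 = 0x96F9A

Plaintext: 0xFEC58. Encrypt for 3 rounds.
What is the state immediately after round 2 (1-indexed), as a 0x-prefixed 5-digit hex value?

0xD166F

s_0 = plaintext = 0xFEC58
s_1 = Round(s_0, k_0) = 0x7B4C9
s_2 = Round(s_1, k_1) = 0xD166F
s_3 = Round(s_2, k_2) = 0x8BBE5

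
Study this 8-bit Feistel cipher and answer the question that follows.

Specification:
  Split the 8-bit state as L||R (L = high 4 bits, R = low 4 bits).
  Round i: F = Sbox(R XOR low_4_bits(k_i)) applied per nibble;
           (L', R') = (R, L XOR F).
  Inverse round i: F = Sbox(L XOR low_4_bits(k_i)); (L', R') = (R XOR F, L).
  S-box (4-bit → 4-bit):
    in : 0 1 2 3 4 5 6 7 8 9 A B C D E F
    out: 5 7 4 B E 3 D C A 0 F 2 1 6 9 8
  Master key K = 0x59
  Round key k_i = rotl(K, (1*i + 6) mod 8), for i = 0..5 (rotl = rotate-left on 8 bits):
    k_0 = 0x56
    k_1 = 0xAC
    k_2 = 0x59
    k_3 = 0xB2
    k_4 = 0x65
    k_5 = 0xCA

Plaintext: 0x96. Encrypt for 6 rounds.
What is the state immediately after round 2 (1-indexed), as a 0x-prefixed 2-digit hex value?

0xC3

s_0 = plaintext = 0x96
s_1 = Round(s_0, k_0) = 0x6C
s_2 = Round(s_1, k_1) = 0xC3
s_3 = Round(s_2, k_2) = 0x33
s_4 = Round(s_3, k_3) = 0x34
s_5 = Round(s_4, k_4) = 0x44
s_6 = Round(s_5, k_5) = 0x4D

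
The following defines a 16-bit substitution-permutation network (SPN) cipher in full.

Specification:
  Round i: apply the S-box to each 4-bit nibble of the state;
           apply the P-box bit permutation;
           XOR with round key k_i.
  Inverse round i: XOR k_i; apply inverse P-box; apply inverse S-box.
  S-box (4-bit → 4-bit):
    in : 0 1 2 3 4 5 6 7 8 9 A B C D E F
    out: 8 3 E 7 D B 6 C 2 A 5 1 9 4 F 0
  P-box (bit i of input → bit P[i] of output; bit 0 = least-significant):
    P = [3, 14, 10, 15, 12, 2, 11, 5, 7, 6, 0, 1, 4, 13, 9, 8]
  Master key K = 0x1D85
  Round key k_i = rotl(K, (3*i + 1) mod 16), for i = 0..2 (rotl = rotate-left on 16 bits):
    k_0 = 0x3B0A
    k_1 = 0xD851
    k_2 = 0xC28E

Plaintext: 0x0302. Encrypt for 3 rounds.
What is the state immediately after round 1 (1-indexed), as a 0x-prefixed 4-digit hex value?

s_0 = plaintext = 0x0302
s_1 = Round(s_0, k_0) = 0xFEEB
s_2 = Round(s_1, k_1) = 0xC0BE
s_3 = Round(s_2, k_2) = 0x1794

0xFEEB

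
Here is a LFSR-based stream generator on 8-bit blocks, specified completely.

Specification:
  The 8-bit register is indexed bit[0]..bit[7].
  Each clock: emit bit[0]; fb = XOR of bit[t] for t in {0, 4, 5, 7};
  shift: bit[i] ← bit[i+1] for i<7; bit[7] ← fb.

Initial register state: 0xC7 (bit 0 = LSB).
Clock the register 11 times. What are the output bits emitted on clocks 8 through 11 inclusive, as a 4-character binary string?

reg_0 = 0xC7
clock 1: out=1, reg = 0x63
clock 2: out=1, reg = 0x31
clock 3: out=1, reg = 0x98
clock 4: out=0, reg = 0x4C
clock 5: out=0, reg = 0x26
clock 6: out=0, reg = 0x93
clock 7: out=1, reg = 0xC9
clock 8: out=1, reg = 0x64
clock 9: out=0, reg = 0xB2
clock 10: out=0, reg = 0xD9
clock 11: out=1, reg = 0xEC

1001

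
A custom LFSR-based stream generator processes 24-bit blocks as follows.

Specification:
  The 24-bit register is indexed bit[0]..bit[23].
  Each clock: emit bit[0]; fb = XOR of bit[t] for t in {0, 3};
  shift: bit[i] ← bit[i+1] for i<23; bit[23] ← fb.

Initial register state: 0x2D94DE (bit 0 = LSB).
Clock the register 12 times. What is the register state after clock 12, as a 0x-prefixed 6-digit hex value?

reg_0 = 0x2D94DE
clock 1: out=0, reg = 0x96CA6F
clock 2: out=1, reg = 0x4B6537
clock 3: out=1, reg = 0xA5B29B
clock 4: out=1, reg = 0x52D94D
clock 5: out=1, reg = 0x296CA6
clock 6: out=0, reg = 0x14B653
clock 7: out=1, reg = 0x8A5B29
clock 8: out=1, reg = 0x452D94
clock 9: out=0, reg = 0x2296CA
clock 10: out=0, reg = 0x914B65
clock 11: out=1, reg = 0xC8A5B2
clock 12: out=0, reg = 0x6452D9

0x6452D9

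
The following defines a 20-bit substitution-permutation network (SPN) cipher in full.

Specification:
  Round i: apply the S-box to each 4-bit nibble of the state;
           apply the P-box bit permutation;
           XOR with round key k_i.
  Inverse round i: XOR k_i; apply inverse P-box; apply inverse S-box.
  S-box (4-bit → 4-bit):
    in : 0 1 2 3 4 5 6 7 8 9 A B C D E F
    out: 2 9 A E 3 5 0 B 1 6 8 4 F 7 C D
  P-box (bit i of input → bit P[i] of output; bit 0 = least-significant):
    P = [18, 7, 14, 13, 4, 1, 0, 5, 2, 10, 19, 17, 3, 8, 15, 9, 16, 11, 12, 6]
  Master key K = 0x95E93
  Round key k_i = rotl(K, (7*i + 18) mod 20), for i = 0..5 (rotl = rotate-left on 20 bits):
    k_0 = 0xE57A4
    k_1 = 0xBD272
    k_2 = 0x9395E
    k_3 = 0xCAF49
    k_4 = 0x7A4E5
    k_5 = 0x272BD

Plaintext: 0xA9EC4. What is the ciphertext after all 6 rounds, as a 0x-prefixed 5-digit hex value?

0x766A5

s_0 = plaintext = 0xA9EC4
s_1 = Round(s_0, k_0) = 0x0D657
s_2 = Round(s_1, k_1) = 0xF7BEB
s_3 = Round(s_2, k_2) = 0x06A37
s_4 = Round(s_3, k_3) = 0xA87EA
s_5 = Round(s_4, k_4) = 0x58088
s_6 = Round(s_5, k_5) = 0x766A5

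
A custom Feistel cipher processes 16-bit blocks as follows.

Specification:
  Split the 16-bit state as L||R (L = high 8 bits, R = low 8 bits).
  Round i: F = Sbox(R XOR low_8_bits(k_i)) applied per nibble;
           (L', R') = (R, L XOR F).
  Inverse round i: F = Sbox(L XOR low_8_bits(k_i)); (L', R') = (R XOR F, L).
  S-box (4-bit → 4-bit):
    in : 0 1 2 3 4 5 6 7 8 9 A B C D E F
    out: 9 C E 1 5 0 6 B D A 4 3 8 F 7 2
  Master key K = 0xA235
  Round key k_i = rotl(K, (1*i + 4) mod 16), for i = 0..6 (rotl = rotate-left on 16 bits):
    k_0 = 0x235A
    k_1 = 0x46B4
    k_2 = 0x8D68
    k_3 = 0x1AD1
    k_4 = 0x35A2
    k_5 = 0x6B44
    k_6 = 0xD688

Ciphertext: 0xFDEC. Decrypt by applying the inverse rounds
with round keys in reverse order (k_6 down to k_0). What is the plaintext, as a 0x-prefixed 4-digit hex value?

s_0 = ciphertext = 0xFDEC
s_1 = InvRound(s_0, k_6) = 0x5CFD
s_2 = InvRound(s_1, k_5) = 0x305C
s_3 = InvRound(s_2, k_4) = 0xF230
s_4 = InvRound(s_3, k_3) = 0xD1F2
s_5 = InvRound(s_4, k_2) = 0xC8D1
s_6 = InvRound(s_5, k_1) = 0x69C8
s_7 = InvRound(s_6, k_0) = 0xD969

0xD969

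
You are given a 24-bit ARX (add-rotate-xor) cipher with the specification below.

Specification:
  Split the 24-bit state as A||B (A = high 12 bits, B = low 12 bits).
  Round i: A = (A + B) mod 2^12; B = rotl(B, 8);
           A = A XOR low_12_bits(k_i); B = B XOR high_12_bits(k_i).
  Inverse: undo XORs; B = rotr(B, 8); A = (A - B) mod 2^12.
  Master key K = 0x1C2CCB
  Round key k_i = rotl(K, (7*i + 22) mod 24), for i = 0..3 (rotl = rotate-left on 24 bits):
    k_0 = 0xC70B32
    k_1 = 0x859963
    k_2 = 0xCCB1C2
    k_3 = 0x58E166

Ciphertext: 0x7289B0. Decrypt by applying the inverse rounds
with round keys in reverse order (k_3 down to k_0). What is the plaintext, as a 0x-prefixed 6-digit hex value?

s_0 = ciphertext = 0x7289B0
s_1 = InvRound(s_0, k_3) = 0x2623EC
s_2 = InvRound(s_1, k_2) = 0x12127F
s_3 = InvRound(s_2, k_1) = 0x5D826A
s_4 = InvRound(s_3, k_0) = 0xD3C1AE

0xD3C1AE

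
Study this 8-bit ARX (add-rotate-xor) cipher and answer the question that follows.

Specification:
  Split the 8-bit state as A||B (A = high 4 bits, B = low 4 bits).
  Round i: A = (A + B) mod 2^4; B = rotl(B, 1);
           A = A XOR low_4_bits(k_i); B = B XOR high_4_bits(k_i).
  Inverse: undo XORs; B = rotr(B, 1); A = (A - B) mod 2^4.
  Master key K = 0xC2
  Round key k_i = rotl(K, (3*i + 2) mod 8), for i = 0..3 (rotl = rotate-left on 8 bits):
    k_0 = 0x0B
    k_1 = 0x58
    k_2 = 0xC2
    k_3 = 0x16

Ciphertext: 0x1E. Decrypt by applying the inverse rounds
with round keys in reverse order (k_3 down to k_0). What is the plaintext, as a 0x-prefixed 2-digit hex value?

0x53

s_0 = ciphertext = 0x1E
s_1 = InvRound(s_0, k_3) = 0x8F
s_2 = InvRound(s_1, k_2) = 0x19
s_3 = InvRound(s_2, k_1) = 0x36
s_4 = InvRound(s_3, k_0) = 0x53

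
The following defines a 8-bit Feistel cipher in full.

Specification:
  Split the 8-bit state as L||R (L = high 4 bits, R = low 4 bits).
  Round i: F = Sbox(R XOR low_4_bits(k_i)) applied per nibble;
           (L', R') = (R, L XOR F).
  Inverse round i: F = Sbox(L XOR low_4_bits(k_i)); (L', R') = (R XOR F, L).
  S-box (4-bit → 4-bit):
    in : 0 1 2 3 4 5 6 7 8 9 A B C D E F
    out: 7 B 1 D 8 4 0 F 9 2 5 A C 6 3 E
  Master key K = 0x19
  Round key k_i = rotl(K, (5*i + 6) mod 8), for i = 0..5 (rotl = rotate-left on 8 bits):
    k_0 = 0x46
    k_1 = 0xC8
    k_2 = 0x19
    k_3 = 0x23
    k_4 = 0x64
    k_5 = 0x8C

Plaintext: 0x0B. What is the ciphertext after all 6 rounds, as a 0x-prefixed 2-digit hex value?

0x35

s_0 = plaintext = 0x0B
s_1 = Round(s_0, k_0) = 0xB6
s_2 = Round(s_1, k_1) = 0x68
s_3 = Round(s_2, k_2) = 0x8D
s_4 = Round(s_3, k_3) = 0xDB
s_5 = Round(s_4, k_4) = 0xB3
s_6 = Round(s_5, k_5) = 0x35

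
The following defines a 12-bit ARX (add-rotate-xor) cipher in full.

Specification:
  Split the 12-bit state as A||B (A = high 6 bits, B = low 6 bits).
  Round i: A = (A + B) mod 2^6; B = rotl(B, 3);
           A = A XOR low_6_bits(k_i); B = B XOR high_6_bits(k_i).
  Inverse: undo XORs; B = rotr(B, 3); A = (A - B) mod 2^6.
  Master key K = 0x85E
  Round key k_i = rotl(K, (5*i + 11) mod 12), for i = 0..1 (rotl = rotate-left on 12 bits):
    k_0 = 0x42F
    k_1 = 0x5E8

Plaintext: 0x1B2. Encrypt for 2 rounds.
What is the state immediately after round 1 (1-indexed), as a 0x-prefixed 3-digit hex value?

0x5C6

s_0 = plaintext = 0x1B2
s_1 = Round(s_0, k_0) = 0x5C6
s_2 = Round(s_1, k_1) = 0xD67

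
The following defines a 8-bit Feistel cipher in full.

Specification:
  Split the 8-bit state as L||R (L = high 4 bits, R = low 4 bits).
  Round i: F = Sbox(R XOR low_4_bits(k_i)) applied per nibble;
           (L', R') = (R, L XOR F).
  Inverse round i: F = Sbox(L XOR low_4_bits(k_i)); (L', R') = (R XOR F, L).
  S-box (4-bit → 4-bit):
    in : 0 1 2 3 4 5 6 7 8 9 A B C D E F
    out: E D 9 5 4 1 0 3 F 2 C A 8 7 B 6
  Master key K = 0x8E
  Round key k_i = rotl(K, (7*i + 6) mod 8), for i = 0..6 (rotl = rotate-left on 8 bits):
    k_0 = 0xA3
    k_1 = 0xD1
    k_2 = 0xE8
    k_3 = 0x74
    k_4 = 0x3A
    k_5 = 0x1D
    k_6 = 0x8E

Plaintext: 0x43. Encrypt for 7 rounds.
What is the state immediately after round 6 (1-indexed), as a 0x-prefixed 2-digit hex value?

0x70

s_0 = plaintext = 0x43
s_1 = Round(s_0, k_0) = 0x3A
s_2 = Round(s_1, k_1) = 0xA9
s_3 = Round(s_2, k_2) = 0x97
s_4 = Round(s_3, k_3) = 0x7C
s_5 = Round(s_4, k_4) = 0xC7
s_6 = Round(s_5, k_5) = 0x70
s_7 = Round(s_6, k_6) = 0x0C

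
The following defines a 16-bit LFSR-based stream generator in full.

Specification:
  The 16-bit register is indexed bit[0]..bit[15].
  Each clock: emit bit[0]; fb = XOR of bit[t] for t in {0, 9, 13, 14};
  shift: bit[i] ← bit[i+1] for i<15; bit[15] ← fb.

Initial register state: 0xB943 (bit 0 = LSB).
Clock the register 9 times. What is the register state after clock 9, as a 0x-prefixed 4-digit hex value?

reg_0 = 0xB943
clock 1: out=1, reg = 0x5CA1
clock 2: out=1, reg = 0x2E50
clock 3: out=0, reg = 0x1728
clock 4: out=0, reg = 0x8B94
clock 5: out=0, reg = 0xC5CA
clock 6: out=0, reg = 0xE2E5
clock 7: out=1, reg = 0x7172
clock 8: out=0, reg = 0x38B9
clock 9: out=1, reg = 0x1C5C

0x1C5C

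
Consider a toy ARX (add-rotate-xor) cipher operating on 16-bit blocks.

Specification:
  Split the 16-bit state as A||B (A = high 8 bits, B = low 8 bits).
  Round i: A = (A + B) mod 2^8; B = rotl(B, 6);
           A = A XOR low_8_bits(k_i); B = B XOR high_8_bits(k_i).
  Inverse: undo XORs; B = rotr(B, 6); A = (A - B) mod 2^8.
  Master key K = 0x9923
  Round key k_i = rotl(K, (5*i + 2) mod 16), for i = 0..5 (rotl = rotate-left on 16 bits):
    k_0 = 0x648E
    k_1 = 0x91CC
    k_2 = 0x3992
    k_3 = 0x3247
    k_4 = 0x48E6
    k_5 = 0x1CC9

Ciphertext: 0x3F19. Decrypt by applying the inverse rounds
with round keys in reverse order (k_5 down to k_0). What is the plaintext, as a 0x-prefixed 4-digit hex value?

0x4585

s_0 = ciphertext = 0x3F19
s_1 = InvRound(s_0, k_5) = 0xE214
s_2 = InvRound(s_1, k_4) = 0x9371
s_3 = InvRound(s_2, k_3) = 0xC70D
s_4 = InvRound(s_3, k_2) = 0x85D0
s_5 = InvRound(s_4, k_1) = 0x4405
s_6 = InvRound(s_5, k_0) = 0x4585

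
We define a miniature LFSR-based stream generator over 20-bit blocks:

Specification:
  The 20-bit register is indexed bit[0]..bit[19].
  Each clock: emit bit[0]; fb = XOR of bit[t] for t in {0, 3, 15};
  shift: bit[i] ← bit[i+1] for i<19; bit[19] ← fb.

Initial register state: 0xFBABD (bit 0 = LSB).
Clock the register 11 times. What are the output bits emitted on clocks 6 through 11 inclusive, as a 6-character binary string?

101010

reg_0 = 0xFBABD
clock 1: out=1, reg = 0xFDD5E
clock 2: out=0, reg = 0x7EEAF
clock 3: out=1, reg = 0xBF757
clock 4: out=1, reg = 0x5FBAB
clock 5: out=1, reg = 0xAFDD5
clock 6: out=1, reg = 0x57EEA
clock 7: out=0, reg = 0xABF75
clock 8: out=1, reg = 0x55FBA
clock 9: out=0, reg = 0xAAFDD
clock 10: out=1, reg = 0xD57EE
clock 11: out=0, reg = 0xEABF7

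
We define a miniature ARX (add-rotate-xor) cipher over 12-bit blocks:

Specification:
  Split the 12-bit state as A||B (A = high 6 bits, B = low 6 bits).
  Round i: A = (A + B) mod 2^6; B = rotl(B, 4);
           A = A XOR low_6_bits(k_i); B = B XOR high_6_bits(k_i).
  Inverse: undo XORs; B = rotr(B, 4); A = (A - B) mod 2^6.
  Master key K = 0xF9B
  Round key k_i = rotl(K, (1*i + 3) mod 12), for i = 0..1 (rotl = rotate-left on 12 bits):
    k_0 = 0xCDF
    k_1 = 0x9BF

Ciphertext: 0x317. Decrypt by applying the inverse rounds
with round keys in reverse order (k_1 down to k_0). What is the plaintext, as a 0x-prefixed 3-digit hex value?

0x813

s_0 = ciphertext = 0x317
s_1 = InvRound(s_0, k_1) = 0xB07
s_2 = InvRound(s_1, k_0) = 0x813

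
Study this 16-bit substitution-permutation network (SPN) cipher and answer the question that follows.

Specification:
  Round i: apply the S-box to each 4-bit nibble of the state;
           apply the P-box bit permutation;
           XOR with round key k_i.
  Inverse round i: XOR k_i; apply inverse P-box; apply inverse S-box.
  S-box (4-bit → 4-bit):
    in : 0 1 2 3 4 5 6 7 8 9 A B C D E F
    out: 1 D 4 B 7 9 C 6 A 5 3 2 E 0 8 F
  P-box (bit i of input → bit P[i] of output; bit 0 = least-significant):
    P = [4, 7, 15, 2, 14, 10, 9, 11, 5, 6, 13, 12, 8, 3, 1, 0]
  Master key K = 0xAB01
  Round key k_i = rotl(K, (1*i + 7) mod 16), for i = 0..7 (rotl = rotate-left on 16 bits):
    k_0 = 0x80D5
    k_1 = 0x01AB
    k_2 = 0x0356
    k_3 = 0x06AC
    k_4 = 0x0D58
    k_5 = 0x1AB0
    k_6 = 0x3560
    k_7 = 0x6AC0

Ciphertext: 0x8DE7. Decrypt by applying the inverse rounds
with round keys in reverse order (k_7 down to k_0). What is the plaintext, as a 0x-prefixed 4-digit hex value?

0xC0AA

s_0 = ciphertext = 0x8DE7
s_1 = InvRound(s_0, k_7) = 0x1946
s_2 = InvRound(s_1, k_6) = 0x298E
s_3 = InvRound(s_2, k_5) = 0x4125
s_4 = InvRound(s_3, k_4) = 0x8A35
s_5 = InvRound(s_4, k_3) = 0x8D84
s_6 = InvRound(s_5, k_2) = 0x2BC4
s_7 = InvRound(s_6, k_1) = 0xC46E
s_8 = InvRound(s_7, k_0) = 0xC0AA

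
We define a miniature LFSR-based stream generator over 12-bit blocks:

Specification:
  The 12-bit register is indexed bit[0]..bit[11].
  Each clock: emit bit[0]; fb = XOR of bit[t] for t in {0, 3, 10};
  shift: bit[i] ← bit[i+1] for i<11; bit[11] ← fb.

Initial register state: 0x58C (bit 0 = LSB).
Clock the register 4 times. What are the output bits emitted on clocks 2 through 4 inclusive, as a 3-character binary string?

reg_0 = 0x58C
clock 1: out=0, reg = 0x2C6
clock 2: out=0, reg = 0x163
clock 3: out=1, reg = 0x8B1
clock 4: out=1, reg = 0xC58

011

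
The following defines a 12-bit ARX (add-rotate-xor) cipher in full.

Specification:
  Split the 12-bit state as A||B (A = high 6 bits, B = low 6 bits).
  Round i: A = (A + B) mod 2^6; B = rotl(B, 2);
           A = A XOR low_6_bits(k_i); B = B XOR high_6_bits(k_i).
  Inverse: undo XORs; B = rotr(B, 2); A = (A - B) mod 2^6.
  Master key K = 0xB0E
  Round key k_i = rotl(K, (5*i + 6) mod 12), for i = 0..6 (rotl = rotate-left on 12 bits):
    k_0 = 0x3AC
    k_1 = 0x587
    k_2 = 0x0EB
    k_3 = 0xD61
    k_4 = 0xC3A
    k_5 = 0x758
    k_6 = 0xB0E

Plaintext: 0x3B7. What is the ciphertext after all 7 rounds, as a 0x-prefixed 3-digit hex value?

s_0 = plaintext = 0x3B7
s_1 = Round(s_0, k_0) = 0xA51
s_2 = Round(s_1, k_1) = 0xF53
s_3 = Round(s_2, k_2) = 0xECE
s_4 = Round(s_3, k_3) = 0xA0D
s_5 = Round(s_4, k_4) = 0x3C4
s_6 = Round(s_5, k_5) = 0x2CD
s_7 = Round(s_6, k_6) = 0x598

0x598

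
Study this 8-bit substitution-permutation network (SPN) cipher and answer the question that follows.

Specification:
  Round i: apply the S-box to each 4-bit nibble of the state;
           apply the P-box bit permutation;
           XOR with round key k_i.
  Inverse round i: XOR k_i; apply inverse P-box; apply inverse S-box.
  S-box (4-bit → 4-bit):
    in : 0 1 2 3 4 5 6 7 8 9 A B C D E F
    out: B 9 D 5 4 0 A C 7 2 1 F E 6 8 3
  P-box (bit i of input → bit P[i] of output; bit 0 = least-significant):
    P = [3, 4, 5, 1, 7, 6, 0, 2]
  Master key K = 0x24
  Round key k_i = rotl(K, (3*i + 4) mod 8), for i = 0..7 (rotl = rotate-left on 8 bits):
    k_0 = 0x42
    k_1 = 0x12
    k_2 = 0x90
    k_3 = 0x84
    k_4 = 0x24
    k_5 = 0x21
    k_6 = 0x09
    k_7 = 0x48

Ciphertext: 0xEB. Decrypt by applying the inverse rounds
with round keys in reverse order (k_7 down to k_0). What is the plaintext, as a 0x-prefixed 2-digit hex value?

0x0E

s_0 = ciphertext = 0xEB
s_1 = InvRound(s_0, k_7) = 0x37
s_2 = InvRound(s_1, k_6) = 0xEB
s_3 = InvRound(s_2, k_5) = 0xF1
s_4 = InvRound(s_3, k_4) = 0xB9
s_5 = InvRound(s_4, k_3) = 0x78
s_6 = InvRound(s_5, k_2) = 0xF3
s_7 = InvRound(s_6, k_1) = 0x84
s_8 = InvRound(s_7, k_0) = 0x0E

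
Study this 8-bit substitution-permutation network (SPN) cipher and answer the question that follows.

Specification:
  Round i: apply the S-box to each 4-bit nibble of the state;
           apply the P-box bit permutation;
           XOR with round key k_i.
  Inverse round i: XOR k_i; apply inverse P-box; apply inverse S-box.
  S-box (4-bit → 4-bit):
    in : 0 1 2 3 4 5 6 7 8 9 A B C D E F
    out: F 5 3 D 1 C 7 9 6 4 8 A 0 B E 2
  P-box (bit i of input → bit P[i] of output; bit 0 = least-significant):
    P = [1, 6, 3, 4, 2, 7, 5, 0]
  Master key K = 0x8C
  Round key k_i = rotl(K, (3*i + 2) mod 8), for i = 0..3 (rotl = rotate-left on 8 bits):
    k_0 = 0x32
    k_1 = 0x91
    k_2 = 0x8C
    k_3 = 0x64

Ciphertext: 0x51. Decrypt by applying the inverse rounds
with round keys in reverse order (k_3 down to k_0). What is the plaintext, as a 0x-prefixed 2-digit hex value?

s_0 = ciphertext = 0x51
s_1 = InvRound(s_0, k_3) = 0x3A
s_2 = InvRound(s_1, k_2) = 0x67
s_3 = InvRound(s_2, k_1) = 0x6D
s_4 = InvRound(s_3, k_0) = 0x70

0x70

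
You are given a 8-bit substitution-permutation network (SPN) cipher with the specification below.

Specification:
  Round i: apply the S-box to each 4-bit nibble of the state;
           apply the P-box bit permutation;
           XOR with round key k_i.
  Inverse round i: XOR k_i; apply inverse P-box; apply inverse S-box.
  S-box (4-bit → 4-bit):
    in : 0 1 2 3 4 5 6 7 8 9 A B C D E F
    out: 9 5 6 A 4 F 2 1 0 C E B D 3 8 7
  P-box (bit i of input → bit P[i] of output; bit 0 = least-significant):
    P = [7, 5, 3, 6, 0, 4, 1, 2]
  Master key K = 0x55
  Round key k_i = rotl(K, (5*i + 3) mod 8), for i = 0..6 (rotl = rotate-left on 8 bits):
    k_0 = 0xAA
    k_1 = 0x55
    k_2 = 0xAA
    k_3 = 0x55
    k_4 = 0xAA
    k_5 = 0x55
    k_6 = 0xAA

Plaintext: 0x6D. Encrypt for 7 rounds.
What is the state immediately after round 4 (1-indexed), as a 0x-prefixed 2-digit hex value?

s_0 = plaintext = 0x6D
s_1 = Round(s_0, k_0) = 0x1A
s_2 = Round(s_1, k_1) = 0x3E
s_3 = Round(s_2, k_2) = 0xFE
s_4 = Round(s_3, k_3) = 0x06
s_5 = Round(s_4, k_4) = 0x8F
s_6 = Round(s_5, k_5) = 0xFD
s_7 = Round(s_6, k_6) = 0x19

0x06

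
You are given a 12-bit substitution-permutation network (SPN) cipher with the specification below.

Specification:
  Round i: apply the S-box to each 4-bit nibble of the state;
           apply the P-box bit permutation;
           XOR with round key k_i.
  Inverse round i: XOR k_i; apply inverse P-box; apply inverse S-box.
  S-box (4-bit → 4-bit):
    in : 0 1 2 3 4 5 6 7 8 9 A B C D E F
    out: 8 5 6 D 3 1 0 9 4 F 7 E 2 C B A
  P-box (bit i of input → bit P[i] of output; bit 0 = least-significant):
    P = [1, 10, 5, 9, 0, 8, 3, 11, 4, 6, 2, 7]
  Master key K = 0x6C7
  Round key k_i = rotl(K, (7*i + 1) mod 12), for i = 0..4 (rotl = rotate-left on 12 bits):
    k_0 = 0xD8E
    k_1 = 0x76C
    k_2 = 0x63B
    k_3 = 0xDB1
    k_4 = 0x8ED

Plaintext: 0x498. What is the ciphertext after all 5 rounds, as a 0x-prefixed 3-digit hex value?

s_0 = plaintext = 0x498
s_1 = Round(s_0, k_0) = 0x4F7
s_2 = Round(s_1, k_1) = 0xC3E
s_3 = Round(s_2, k_2) = 0x870
s_4 = Round(s_3, k_3) = 0x7B4
s_5 = Round(s_4, k_4) = 0x577

0x577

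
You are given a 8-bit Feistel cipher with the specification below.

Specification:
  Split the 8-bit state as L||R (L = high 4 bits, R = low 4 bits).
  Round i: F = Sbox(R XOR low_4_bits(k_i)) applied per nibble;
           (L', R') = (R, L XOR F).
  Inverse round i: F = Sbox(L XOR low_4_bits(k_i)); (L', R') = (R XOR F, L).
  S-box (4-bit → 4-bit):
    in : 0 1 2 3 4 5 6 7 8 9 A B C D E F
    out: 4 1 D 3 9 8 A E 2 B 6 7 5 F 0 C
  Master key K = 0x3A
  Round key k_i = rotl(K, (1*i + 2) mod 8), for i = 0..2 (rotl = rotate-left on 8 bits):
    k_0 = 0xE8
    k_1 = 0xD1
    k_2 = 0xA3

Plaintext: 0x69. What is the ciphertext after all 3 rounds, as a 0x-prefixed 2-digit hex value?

s_0 = plaintext = 0x69
s_1 = Round(s_0, k_0) = 0x97
s_2 = Round(s_1, k_1) = 0x73
s_3 = Round(s_2, k_2) = 0x33

0x33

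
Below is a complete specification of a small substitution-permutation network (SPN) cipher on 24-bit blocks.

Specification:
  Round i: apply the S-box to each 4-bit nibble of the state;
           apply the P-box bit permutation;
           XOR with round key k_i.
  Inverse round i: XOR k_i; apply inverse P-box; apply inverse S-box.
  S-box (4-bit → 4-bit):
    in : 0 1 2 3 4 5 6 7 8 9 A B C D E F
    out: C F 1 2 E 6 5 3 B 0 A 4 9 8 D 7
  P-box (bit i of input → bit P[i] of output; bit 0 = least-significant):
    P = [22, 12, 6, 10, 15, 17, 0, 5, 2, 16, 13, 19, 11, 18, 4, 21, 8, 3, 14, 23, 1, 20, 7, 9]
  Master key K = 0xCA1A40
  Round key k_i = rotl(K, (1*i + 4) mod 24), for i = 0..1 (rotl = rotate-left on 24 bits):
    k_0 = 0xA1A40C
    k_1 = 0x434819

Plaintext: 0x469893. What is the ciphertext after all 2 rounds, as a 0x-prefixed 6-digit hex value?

0x84D5A5

s_0 = plaintext = 0x469893
s_1 = Round(s_0, k_0) = 0xB8F788
s_2 = Round(s_1, k_1) = 0x84D5A5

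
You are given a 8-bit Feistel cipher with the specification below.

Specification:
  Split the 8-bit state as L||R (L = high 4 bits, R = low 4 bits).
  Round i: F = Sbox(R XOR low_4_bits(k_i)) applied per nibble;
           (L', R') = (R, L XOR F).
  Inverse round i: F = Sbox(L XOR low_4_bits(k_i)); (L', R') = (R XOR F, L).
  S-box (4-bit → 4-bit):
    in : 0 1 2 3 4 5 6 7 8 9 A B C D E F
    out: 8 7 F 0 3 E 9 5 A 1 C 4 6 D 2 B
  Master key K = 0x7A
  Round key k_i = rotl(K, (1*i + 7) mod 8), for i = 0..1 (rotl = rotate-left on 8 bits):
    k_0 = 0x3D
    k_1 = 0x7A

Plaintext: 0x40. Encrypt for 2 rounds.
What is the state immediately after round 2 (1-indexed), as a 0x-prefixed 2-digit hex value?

s_0 = plaintext = 0x40
s_1 = Round(s_0, k_0) = 0x09
s_2 = Round(s_1, k_1) = 0x90

0x90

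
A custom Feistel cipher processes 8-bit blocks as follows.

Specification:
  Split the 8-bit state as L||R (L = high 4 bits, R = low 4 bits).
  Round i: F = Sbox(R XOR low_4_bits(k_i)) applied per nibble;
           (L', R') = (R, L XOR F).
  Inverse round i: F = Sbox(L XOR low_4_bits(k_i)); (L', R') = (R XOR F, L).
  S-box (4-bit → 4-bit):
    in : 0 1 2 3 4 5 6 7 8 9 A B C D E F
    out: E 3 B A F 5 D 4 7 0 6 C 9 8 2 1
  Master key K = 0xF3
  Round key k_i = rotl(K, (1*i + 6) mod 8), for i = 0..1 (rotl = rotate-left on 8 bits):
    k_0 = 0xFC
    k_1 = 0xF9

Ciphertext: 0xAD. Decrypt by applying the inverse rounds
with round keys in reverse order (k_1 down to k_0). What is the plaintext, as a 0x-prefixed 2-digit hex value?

s_0 = ciphertext = 0xAD
s_1 = InvRound(s_0, k_1) = 0x7A
s_2 = InvRound(s_1, k_0) = 0x67

0x67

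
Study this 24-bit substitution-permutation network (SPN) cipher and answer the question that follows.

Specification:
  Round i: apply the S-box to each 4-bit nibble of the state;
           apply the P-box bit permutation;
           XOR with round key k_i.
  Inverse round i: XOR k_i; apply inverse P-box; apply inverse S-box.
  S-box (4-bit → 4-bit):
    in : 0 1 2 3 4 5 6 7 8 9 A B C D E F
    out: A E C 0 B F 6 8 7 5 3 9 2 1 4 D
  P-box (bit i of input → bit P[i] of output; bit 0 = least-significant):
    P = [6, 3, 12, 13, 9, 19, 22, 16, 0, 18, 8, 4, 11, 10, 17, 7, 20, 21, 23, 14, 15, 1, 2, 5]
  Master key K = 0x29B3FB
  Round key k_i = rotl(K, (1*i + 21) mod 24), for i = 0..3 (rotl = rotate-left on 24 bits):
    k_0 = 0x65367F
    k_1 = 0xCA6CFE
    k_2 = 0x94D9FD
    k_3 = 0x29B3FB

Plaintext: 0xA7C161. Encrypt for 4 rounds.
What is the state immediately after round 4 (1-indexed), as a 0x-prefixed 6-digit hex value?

s_0 = plaintext = 0xA7C161
s_1 = Round(s_0, k_0) = 0x29C365
s_2 = Round(s_1, k_1) = 0x125892
s_3 = Round(s_2, k_2) = 0x52A65A
s_4 = Round(s_3, k_3) = 0xE47C95

0xE47C95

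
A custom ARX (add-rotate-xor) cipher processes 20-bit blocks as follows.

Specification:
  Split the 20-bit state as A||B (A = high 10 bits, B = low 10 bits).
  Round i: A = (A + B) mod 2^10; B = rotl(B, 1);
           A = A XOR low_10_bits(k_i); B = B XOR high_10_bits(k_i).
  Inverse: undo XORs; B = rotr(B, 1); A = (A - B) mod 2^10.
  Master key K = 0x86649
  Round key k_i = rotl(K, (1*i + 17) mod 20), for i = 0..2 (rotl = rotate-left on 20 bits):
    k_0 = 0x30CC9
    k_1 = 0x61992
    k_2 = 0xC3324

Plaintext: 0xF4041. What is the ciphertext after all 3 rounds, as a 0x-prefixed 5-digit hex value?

s_0 = plaintext = 0xF4041
s_1 = Round(s_0, k_0) = 0x36041
s_2 = Round(s_1, k_1) = 0x22D04
s_3 = Round(s_2, k_2) = 0xAAD04

0xAAD04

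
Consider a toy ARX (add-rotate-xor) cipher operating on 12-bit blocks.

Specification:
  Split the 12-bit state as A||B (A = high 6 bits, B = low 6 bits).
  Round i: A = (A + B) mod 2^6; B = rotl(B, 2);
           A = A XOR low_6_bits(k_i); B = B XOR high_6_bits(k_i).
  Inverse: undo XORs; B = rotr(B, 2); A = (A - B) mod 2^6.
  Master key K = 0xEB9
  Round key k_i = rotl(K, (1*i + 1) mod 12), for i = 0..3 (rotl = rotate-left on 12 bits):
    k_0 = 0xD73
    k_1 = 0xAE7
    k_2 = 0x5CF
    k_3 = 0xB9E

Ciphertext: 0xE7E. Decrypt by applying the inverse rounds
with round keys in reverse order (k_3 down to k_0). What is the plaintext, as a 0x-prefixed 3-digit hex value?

s_0 = ciphertext = 0xE7E
s_1 = InvRound(s_0, k_3) = 0x8C4
s_2 = InvRound(s_1, k_2) = 0xE34
s_3 = InvRound(s_2, k_1) = 0xA37
s_4 = InvRound(s_3, k_0) = 0xEE0

0xEE0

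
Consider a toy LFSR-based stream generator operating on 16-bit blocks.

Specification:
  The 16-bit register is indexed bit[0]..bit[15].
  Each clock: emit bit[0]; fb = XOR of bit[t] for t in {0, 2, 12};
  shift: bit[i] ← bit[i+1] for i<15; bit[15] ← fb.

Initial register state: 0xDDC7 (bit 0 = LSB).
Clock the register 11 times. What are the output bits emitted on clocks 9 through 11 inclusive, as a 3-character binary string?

reg_0 = 0xDDC7
clock 1: out=1, reg = 0xEEE3
clock 2: out=1, reg = 0xF771
clock 3: out=1, reg = 0x7BB8
clock 4: out=0, reg = 0xBDDC
clock 5: out=0, reg = 0x5EEE
clock 6: out=0, reg = 0x2F77
clock 7: out=1, reg = 0x17BB
clock 8: out=1, reg = 0x0BDD
clock 9: out=1, reg = 0x05EE
clock 10: out=0, reg = 0x82F7
clock 11: out=1, reg = 0x417B

101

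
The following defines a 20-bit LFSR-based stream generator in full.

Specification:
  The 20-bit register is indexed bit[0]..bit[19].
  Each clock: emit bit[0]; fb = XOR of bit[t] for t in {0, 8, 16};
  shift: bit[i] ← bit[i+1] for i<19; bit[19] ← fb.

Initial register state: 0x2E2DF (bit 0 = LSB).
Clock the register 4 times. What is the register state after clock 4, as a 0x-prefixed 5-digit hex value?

reg_0 = 0x2E2DF
clock 1: out=1, reg = 0x9716F
clock 2: out=1, reg = 0xCB8B7
clock 3: out=1, reg = 0xE5C5B
clock 4: out=1, reg = 0xF2E2D

0xF2E2D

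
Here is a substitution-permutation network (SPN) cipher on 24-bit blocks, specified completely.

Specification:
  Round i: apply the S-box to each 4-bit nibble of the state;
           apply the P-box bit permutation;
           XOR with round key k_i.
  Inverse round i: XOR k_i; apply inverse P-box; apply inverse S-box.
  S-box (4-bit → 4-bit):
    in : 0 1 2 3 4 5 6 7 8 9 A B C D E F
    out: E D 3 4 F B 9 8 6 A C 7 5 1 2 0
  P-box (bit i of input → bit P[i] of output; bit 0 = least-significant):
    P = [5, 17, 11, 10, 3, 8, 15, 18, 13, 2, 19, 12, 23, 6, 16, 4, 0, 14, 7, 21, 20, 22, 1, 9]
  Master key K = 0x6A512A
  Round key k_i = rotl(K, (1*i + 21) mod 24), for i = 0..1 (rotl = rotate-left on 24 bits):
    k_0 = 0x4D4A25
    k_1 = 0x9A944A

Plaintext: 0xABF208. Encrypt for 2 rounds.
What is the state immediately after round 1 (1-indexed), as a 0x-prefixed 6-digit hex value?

s_0 = plaintext = 0xABF208
s_1 = Round(s_0, k_0) = 0x4BA1A2
s_2 = Round(s_1, k_1) = 0xC566F9

0x4BA1A2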